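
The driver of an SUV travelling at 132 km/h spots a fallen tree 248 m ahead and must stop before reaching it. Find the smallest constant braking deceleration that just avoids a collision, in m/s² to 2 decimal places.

Required deceleration ≈ 2.71 m/s²

132 km/h ÷ 3.6 = 36.6667 m/s.
v² = 2a·d ⇒ a = v²/(2d) = 36.6667² / (2 × 248.000) = 1344.447 / 496.000 = 2.7106 m/s².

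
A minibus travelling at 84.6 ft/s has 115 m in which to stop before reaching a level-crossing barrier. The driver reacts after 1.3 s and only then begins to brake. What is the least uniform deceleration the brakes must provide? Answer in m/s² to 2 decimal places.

84.6 ft/s × 0.3048 = 25.7861 m/s.
Distance covered during reaction = 25.7861 × 1.3 = 33.522 m.
Distance available for braking: 115 − 33.522 = 81.478 m.
v² = 2a·d ⇒ a = v²/(2d) = 25.7861² / (2 × 81.478) = 664.923 / 162.956 = 4.0804 m/s².

Required deceleration ≈ 4.08 m/s²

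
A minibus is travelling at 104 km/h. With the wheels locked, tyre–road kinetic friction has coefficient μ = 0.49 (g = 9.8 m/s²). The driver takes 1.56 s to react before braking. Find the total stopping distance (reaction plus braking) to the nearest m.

104 km/h ÷ 3.6 = 28.8889 m/s.
a = μg = 0.49 × 9.8 = 4.802 m/s².
Reaction distance = v·t_r = 28.8889 × 1.56 = 45.067 m.
Braking distance = v²/(2a) = 28.8889² / (2 × 4.802) = 834.569 / 9.604 = 86.898 m.
Total = 45.067 + 86.898 = 131.965 m.

Total stopping distance ≈ 132 m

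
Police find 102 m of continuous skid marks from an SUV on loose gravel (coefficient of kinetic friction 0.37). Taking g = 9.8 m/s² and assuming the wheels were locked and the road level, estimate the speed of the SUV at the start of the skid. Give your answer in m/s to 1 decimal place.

Initial speed ≈ 27.2 m/s

Deceleration a = μg = 0.37 × 9.8 = 3.626 m/s².
v = √(2a·d) = √(2 × 3.626 × 102) = √739.704 = 27.1975 m/s.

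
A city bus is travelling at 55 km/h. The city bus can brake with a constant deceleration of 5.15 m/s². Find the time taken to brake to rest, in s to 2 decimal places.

Braking time ≈ 2.97 s

55 km/h ÷ 3.6 = 15.2778 m/s.
Braking time = v/a = 15.2778 / 5.150 = 2.967 s.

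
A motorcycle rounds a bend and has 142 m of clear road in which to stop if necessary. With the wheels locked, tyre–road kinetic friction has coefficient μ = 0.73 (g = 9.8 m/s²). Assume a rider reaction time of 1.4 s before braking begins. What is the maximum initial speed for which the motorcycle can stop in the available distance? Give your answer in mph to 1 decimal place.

a = μg = 0.73 × 9.8 = 7.154 m/s².
Stopping distance: v·t_r + v²/(2a) = 142 with t_r = 1.4 s and a = 7.154 m/s².
So v² + 20.031 v − 2031.74 = 0.
Positive root: v = −a·t_r + √((a·t_r)² + 2a·d) = −10.016 + √(100.320 + 2031.74) = 36.1582 m/s.
36.1582 m/s ÷ 0.44704 = 80.884 mph.

Maximum speed ≈ 80.9 mph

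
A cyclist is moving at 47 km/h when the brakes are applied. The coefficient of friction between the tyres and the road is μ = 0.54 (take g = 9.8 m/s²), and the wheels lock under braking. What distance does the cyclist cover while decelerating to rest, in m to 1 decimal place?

47 km/h ÷ 3.6 = 13.0556 m/s.
a = μg = 0.54 × 9.8 = 5.292 m/s².
Braking distance = v²/(2a) = 13.0556² / (2 × 5.292) = 170.449 / 10.584 = 16.104 m.

Braking distance ≈ 16.1 m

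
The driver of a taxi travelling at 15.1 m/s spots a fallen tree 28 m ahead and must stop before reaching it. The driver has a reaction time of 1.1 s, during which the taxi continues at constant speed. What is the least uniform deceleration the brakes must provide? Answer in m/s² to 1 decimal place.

Distance covered during reaction = 15.1000 × 1.1 = 16.610 m.
Distance available for braking: 28 − 16.610 = 11.390 m.
v² = 2a·d ⇒ a = v²/(2d) = 15.1000² / (2 × 11.390) = 228.010 / 22.780 = 10.0092 m/s².

Required deceleration ≈ 10.0 m/s²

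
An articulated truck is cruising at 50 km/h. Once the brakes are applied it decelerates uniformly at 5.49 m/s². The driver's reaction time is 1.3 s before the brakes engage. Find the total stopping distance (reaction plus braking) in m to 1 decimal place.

Total stopping distance ≈ 35.6 m

50 km/h ÷ 3.6 = 13.8889 m/s.
Reaction distance = v·t_r = 13.8889 × 1.3 = 18.056 m.
Braking distance = v²/(2a) = 13.8889² / (2 × 5.490) = 192.902 / 10.980 = 17.568 m.
Total = 18.056 + 17.568 = 35.624 m.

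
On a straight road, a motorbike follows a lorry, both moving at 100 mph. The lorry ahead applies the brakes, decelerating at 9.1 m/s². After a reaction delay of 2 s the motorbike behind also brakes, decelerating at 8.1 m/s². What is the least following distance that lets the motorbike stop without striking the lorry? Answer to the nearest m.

Minimum gap ≈ 103 m

100 mph × 0.44704 = 44.7040 m/s.
Leader travels v²/(2a_L) = 1998.448 / 18.200 = 109.805 m before stopping.
Follower covers v·t_r = 44.7040 × 2 = 89.408 m while reacting, then v²/(2a_F) = 1998.448 / 16.200 = 123.361 m while braking, for a total of 89.408 + 123.361 = 212.769 m.
Since a_F ≤ a_L and the follower starts braking later, the follower is never slower than the leader, so the closest approach is when both have stopped.
Minimum gap = 212.769 − 109.805 = 102.964 m.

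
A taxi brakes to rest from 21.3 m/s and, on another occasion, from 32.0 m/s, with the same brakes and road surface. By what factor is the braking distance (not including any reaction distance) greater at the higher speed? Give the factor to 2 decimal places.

Braking distance d = v²/(2a), so with a fixed, d ∝ v².
Factor = (32.0/21.3)² = 1.5023² = 2.2569.

Factor ≈ 2.26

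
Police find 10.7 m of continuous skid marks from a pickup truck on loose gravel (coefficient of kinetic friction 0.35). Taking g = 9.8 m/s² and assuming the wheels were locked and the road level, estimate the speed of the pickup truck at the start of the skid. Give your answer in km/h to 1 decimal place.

Deceleration a = μg = 0.35 × 9.8 = 3.430 m/s².
v = √(2a·d) = √(2 × 3.430 × 10.7) = √73.402 = 8.5675 m/s.
= 8.5675 × 3.6 = 30.843 km/h.

Initial speed ≈ 30.8 km/h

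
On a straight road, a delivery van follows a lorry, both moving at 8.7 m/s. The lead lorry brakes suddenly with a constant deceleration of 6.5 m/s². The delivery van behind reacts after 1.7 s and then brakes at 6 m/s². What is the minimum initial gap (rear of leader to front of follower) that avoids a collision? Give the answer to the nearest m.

Minimum gap ≈ 15 m

Leader travels v²/(2a_L) = 75.690 / 13.000 = 5.822 m before stopping.
Follower covers v·t_r = 8.7000 × 1.7 = 14.790 m while reacting, then v²/(2a_F) = 75.690 / 12.000 = 6.308 m while braking, for a total of 14.790 + 6.308 = 21.098 m.
Since a_F ≤ a_L and the follower starts braking later, the follower is never slower than the leader, so the closest approach is when both have stopped.
Minimum gap = 21.098 − 5.822 = 15.276 m.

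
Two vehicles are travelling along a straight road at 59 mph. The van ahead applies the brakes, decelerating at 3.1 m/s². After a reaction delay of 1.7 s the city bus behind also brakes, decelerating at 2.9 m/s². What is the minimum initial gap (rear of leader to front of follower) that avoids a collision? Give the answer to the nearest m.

Minimum gap ≈ 53 m

59 mph × 0.44704 = 26.3754 m/s.
Leader travels v²/(2a_L) = 695.662 / 6.200 = 112.204 m before stopping.
Follower covers v·t_r = 26.3754 × 1.7 = 44.838 m while reacting, then v²/(2a_F) = 695.662 / 5.800 = 119.942 m while braking, for a total of 44.838 + 119.942 = 164.780 m.
Since a_F ≤ a_L and the follower starts braking later, the follower is never slower than the leader, so the closest approach is when both have stopped.
Minimum gap = 164.780 − 112.204 = 52.576 m.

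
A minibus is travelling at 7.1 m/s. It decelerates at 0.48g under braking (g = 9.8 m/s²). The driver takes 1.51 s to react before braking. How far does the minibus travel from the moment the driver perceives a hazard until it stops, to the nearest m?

a = 0.48 × 9.8 = 4.704 m/s².
Reaction distance = v·t_r = 7.1000 × 1.51 = 10.721 m.
Braking distance = v²/(2a) = 7.1000² / (2 × 4.704) = 50.410 / 9.408 = 5.358 m.
Total = 10.721 + 5.358 = 16.079 m.

Total stopping distance ≈ 16 m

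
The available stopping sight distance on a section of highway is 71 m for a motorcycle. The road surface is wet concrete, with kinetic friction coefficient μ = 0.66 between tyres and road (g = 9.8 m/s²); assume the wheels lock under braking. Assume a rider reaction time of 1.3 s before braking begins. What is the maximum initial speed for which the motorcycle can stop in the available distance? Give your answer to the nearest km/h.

a = μg = 0.66 × 9.8 = 6.468 m/s².
Stopping distance: v·t_r + v²/(2a) = 71 with t_r = 1.3 s and a = 6.468 m/s².
So v² + 16.817 v − 918.46 = 0.
Positive root: v = −a·t_r + √((a·t_r)² + 2a·d) = −8.408 + √(70.694 + 918.46) = 23.0428 m/s.
23.0428 m/s × 3.6 = 82.954 km/h.

Maximum speed ≈ 83 km/h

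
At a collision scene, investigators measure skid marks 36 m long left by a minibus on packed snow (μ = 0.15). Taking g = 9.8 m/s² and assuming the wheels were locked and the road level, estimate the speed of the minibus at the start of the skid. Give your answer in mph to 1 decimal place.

Deceleration a = μg = 0.15 × 9.8 = 1.470 m/s².
v = √(2a·d) = √(2 × 1.470 × 36) = √105.840 = 10.2879 m/s.
= 10.2879 ÷ 0.44704 = 23.013 mph.

Initial speed ≈ 23.0 mph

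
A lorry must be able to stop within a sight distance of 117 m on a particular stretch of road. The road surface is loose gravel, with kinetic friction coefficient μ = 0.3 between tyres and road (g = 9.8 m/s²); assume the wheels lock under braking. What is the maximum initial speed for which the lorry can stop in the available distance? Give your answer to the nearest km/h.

Maximum speed ≈ 94 km/h

a = μg = 0.3 × 9.8 = 2.940 m/s².
v²/(2a) = d ⇒ v = √(2 × 2.940 × 117) = √687.96 = 26.2290 m/s.
26.2290 m/s × 3.6 = 94.424 km/h.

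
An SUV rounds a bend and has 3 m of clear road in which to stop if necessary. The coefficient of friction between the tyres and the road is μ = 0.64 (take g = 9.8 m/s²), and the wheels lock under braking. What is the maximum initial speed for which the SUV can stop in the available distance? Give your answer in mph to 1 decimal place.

Maximum speed ≈ 13.7 mph

a = μg = 0.64 × 9.8 = 6.272 m/s².
v²/(2a) = d ⇒ v = √(2 × 6.272 × 3) = √37.63 = 6.1343 m/s.
6.1343 m/s ÷ 0.44704 = 13.722 mph.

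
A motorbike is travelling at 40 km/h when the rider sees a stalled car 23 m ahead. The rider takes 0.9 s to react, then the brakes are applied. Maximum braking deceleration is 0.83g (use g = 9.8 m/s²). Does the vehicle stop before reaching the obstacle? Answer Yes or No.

40 km/h ÷ 3.6 = 11.1111 m/s.
a = 0.83 × 9.8 = 8.134 m/s².
Reaction distance = 11.1111 × 0.9 = 10.000 m.
Braking distance = v²/(2a) = 123.457 / 16.268 = 7.589 m.
Total stopping distance = 10.000 + 7.589 = 17.589 m, vs 23 m available — it stops with 23 − 17.589 = 5.411 m to spare.

Yes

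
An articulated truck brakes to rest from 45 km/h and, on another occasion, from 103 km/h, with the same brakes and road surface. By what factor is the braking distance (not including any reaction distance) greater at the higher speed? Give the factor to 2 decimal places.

Factor ≈ 5.24

Braking distance d = v²/(2a), so with a fixed, d ∝ v².
Factor = (103/45)² = 2.2889² = 5.2391.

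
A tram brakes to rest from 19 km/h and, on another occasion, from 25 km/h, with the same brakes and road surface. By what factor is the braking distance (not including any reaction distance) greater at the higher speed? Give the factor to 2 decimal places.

Factor ≈ 1.73

Braking distance d = v²/(2a), so with a fixed, d ∝ v².
Factor = (25/19)² = 1.3158² = 1.7313.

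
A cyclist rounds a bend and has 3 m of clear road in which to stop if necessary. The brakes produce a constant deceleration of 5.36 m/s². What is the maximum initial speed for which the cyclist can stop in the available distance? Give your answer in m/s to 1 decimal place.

v²/(2a) = d ⇒ v = √(2 × 5.360 × 3) = √32.16 = 5.6710 m/s.

Maximum speed ≈ 5.7 m/s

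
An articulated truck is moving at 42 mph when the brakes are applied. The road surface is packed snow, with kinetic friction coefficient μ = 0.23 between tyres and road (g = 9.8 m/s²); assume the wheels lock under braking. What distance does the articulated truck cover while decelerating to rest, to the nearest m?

Braking distance ≈ 78 m

42 mph × 0.44704 = 18.7757 m/s.
a = μg = 0.23 × 9.8 = 2.254 m/s².
Braking distance = v²/(2a) = 18.7757² / (2 × 2.254) = 352.527 / 4.508 = 78.200 m.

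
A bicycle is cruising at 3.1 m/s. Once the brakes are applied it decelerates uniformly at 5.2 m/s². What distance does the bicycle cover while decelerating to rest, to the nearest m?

Braking distance ≈ 1 m

Braking distance = v²/(2a) = 3.1000² / (2 × 5.200) = 9.610 / 10.400 = 0.924 m.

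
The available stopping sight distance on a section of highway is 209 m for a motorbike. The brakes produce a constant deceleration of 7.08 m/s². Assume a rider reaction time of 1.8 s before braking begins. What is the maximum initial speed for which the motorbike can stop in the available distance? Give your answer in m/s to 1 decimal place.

Maximum speed ≈ 43.1 m/s

Stopping distance: v·t_r + v²/(2a) = 209 with t_r = 1.8 s and a = 7.080 m/s².
So v² + 25.488 v − 2959.44 = 0.
Positive root: v = −a·t_r + √((a·t_r)² + 2a·d) = −12.744 + √(162.410 + 2959.44) = 43.1295 m/s.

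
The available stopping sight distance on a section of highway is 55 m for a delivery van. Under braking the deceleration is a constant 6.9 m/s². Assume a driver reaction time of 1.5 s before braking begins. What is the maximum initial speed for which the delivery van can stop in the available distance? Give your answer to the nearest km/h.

Maximum speed ≈ 69 km/h

Stopping distance: v·t_r + v²/(2a) = 55 with t_r = 1.5 s and a = 6.900 m/s².
So v² + 20.700 v − 759.00 = 0.
Positive root: v = −a·t_r + √((a·t_r)² + 2a·d) = −10.350 + √(107.122 + 759.00) = 19.0800 m/s.
19.0800 m/s × 3.6 = 68.688 km/h.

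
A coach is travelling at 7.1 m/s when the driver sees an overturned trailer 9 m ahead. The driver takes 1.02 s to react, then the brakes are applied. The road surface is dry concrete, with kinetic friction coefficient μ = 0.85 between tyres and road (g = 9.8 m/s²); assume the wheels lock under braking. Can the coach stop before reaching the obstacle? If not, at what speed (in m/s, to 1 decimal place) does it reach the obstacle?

No — it strikes the obstacle at 4.6 m/s

a = μg = 0.85 × 9.8 = 8.330 m/s².
Reaction distance = 7.1000 × 1.02 = 7.242 m.
Braking distance needed to stop: v²/(2a) = 50.410 / 16.660 = 3.026 m, so total needed = 7.242 + 3.026 = 10.268 m > 9 m — it cannot stop.
Distance remaining when braking begins: 9 − 7.242 = 1.758 m.
v² = v₀² − 2a·d = 50.410 − 2 × 8.330 × 1.758 = 21.122 m²/s².
v = √21.122 = 4.596 m/s.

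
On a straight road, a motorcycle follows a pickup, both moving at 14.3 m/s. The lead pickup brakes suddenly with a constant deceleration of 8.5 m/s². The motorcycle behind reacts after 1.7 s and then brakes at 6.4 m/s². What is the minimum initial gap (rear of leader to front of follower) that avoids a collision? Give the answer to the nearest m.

Minimum gap ≈ 28 m

Leader travels v²/(2a_L) = 204.490 / 17.000 = 12.029 m before stopping.
Follower covers v·t_r = 14.3000 × 1.7 = 24.310 m while reacting, then v²/(2a_F) = 204.490 / 12.800 = 15.976 m while braking, for a total of 24.310 + 15.976 = 40.286 m.
Since a_F ≤ a_L and the follower starts braking later, the follower is never slower than the leader, so the closest approach is when both have stopped.
Minimum gap = 40.286 − 12.029 = 28.257 m.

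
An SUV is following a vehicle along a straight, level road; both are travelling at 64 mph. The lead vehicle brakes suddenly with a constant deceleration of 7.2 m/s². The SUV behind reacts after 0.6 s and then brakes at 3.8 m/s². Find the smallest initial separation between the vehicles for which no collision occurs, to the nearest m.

64 mph × 0.44704 = 28.6106 m/s.
Leader travels v²/(2a_L) = 818.566 / 14.400 = 56.845 m before stopping.
Follower covers v·t_r = 28.6106 × 0.6 = 17.166 m while reacting, then v²/(2a_F) = 818.566 / 7.600 = 107.706 m while braking, for a total of 17.166 + 107.706 = 124.872 m.
Since a_F ≤ a_L and the follower starts braking later, the follower is never slower than the leader, so the closest approach is when both have stopped.
Minimum gap = 124.872 − 56.845 = 68.027 m.

Minimum gap ≈ 68 m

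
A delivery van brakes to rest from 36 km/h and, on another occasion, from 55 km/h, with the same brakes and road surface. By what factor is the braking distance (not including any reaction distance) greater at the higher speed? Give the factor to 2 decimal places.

Braking distance d = v²/(2a), so with a fixed, d ∝ v².
Factor = (55/36)² = 1.5278² = 2.3342.

Factor ≈ 2.33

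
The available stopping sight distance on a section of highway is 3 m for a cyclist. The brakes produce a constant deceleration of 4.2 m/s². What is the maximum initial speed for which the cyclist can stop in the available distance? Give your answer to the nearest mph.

Maximum speed ≈ 11 mph

v²/(2a) = d ⇒ v = √(2 × 4.200 × 3) = √25.20 = 5.0200 m/s.
5.0200 m/s ÷ 0.44704 = 11.229 mph.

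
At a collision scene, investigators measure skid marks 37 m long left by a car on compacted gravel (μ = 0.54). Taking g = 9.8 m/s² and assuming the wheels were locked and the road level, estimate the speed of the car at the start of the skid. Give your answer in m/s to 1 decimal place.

Deceleration a = μg = 0.54 × 9.8 = 5.292 m/s².
v = √(2a·d) = √(2 × 5.292 × 37) = √391.608 = 19.7891 m/s.

Initial speed ≈ 19.8 m/s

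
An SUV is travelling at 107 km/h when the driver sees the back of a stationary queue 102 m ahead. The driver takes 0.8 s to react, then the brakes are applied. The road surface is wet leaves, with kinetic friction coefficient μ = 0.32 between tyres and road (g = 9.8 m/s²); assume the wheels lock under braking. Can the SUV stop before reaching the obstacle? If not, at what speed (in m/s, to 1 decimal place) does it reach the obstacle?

No — it strikes the obstacle at 19.8 m/s

107 km/h ÷ 3.6 = 29.7222 m/s.
a = μg = 0.32 × 9.8 = 3.136 m/s².
Reaction distance = 29.7222 × 0.8 = 23.778 m.
Braking distance needed to stop: v²/(2a) = 883.409 / 6.272 = 140.850 m, so total needed = 23.778 + 140.850 = 164.628 m > 102 m — it cannot stop.
Distance remaining when braking begins: 102 − 23.778 = 78.222 m.
v² = v₀² − 2a·d = 883.409 − 2 × 3.136 × 78.222 = 392.801 m²/s².
v = √392.801 = 19.819 m/s.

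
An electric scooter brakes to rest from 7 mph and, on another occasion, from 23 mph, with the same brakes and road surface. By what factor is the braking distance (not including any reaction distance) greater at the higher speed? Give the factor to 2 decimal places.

Braking distance d = v²/(2a), so with a fixed, d ∝ v².
Factor = (23/7)² = 3.2857² = 10.7958.

Factor ≈ 10.80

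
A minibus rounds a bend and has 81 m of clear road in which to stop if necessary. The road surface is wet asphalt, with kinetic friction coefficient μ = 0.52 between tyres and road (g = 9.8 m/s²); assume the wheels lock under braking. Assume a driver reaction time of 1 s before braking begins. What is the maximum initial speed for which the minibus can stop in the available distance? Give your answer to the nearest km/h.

Maximum speed ≈ 87 km/h

a = μg = 0.52 × 9.8 = 5.096 m/s².
Stopping distance: v·t_r + v²/(2a) = 81 with t_r = 1 s and a = 5.096 m/s².
So v² + 10.192 v − 825.55 = 0.
Positive root: v = −a·t_r + √((a·t_r)² + 2a·d) = −5.096 + √(25.969 + 825.55) = 24.0848 m/s.
24.0848 m/s × 3.6 = 86.705 km/h.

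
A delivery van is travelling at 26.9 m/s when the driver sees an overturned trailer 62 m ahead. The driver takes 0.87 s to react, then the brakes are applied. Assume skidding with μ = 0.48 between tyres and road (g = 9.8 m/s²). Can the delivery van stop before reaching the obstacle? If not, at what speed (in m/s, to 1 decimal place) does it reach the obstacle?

No — it strikes the obstacle at 19.0 m/s

a = μg = 0.48 × 9.8 = 4.704 m/s².
Reaction distance = 26.9000 × 0.87 = 23.403 m.
Braking distance needed to stop: v²/(2a) = 723.610 / 9.408 = 76.914 m, so total needed = 23.403 + 76.914 = 100.317 m > 62 m — it cannot stop.
Distance remaining when braking begins: 62 − 23.403 = 38.597 m.
v² = v₀² − 2a·d = 723.610 − 2 × 4.704 × 38.597 = 360.489 m²/s².
v = √360.489 = 18.987 m/s.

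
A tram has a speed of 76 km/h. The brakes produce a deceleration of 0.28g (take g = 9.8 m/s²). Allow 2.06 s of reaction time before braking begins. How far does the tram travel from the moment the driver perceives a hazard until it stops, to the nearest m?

76 km/h ÷ 3.6 = 21.1111 m/s.
a = 0.28 × 9.8 = 2.744 m/s².
Reaction distance = v·t_r = 21.1111 × 2.06 = 43.489 m.
Braking distance = v²/(2a) = 21.1111² / (2 × 2.744) = 445.679 / 5.488 = 81.210 m.
Total = 43.489 + 81.210 = 124.699 m.

Total stopping distance ≈ 125 m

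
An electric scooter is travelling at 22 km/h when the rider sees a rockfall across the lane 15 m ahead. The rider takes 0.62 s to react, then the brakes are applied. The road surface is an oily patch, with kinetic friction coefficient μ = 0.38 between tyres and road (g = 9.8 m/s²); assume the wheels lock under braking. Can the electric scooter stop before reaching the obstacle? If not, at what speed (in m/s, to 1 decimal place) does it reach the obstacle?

22 km/h ÷ 3.6 = 6.1111 m/s.
a = μg = 0.38 × 9.8 = 3.724 m/s².
Reaction distance = 6.1111 × 0.62 = 3.789 m.
Braking distance = v²/(2a) = 37.346 / 7.448 = 5.014 m.
Total stopping distance = 3.789 + 5.014 = 8.803 m, vs 15 m available — it stops with 15 − 8.803 = 6.197 m to spare.

Yes — it stops about 6.2 m short of the obstacle, so it never reaches it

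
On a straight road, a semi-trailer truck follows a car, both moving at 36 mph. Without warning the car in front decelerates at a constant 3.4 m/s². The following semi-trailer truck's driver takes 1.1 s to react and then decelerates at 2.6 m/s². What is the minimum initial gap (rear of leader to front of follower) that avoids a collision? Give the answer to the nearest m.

Minimum gap ≈ 29 m

36 mph × 0.44704 = 16.0934 m/s.
Leader travels v²/(2a_L) = 258.998 / 6.800 = 38.088 m before stopping.
Follower covers v·t_r = 16.0934 × 1.1 = 17.703 m while reacting, then v²/(2a_F) = 258.998 / 5.200 = 49.807 m while braking, for a total of 17.703 + 49.807 = 67.510 m.
Since a_F ≤ a_L and the follower starts braking later, the follower is never slower than the leader, so the closest approach is when both have stopped.
Minimum gap = 67.510 − 38.088 = 29.422 m.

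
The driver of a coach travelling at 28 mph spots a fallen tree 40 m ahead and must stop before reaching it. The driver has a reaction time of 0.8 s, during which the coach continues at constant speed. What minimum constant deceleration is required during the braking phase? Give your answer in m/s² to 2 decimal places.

Required deceleration ≈ 2.61 m/s²

28 mph × 0.44704 = 12.5171 m/s.
Distance covered during reaction = 12.5171 × 0.8 = 10.014 m.
Distance available for braking: 40 − 10.014 = 29.986 m.
v² = 2a·d ⇒ a = v²/(2d) = 12.5171² / (2 × 29.986) = 156.678 / 59.972 = 2.6125 m/s².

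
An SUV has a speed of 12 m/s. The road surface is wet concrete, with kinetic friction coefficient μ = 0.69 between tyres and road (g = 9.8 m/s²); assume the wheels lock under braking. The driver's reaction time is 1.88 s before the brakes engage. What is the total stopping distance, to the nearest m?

Total stopping distance ≈ 33 m

a = μg = 0.69 × 9.8 = 6.762 m/s².
Reaction distance = v·t_r = 12.0000 × 1.88 = 22.560 m.
Braking distance = v²/(2a) = 12.0000² / (2 × 6.762) = 144.000 / 13.524 = 10.648 m.
Total = 22.560 + 10.648 = 33.208 m.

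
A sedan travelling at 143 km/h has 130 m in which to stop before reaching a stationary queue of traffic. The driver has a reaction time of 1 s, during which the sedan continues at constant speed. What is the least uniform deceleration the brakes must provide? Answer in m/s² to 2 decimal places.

143 km/h ÷ 3.6 = 39.7222 m/s.
Distance covered during reaction = 39.7222 × 1 = 39.722 m.
Distance available for braking: 130 − 39.722 = 90.278 m.
v² = 2a·d ⇒ a = v²/(2d) = 39.7222² / (2 × 90.278) = 1577.853 / 180.556 = 8.7389 m/s².

Required deceleration ≈ 8.74 m/s²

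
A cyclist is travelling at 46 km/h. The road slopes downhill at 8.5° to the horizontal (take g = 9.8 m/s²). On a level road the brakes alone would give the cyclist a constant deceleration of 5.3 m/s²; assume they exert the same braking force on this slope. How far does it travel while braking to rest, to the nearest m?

Braking distance ≈ 21 m

46 km/h ÷ 3.6 = 12.7778 m/s.
Gravity along the downhill slope reduces the braking deceleration: a_eff = 5.300 − 9.8·sin 8.5° = 5.300 − 1.449 = 3.851 m/s².
Braking distance = v²/(2a) = 12.7778² / (2 × 3.851) = 163.272 / 7.702 = 21.199 m.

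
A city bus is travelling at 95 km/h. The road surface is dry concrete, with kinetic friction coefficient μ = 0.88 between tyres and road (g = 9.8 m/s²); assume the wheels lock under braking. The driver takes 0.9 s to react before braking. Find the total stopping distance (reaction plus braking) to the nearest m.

Total stopping distance ≈ 64 m

95 km/h ÷ 3.6 = 26.3889 m/s.
a = μg = 0.88 × 9.8 = 8.624 m/s².
Reaction distance = v·t_r = 26.3889 × 0.9 = 23.750 m.
Braking distance = v²/(2a) = 26.3889² / (2 × 8.624) = 696.374 / 17.248 = 40.374 m.
Total = 23.750 + 40.374 = 64.124 m.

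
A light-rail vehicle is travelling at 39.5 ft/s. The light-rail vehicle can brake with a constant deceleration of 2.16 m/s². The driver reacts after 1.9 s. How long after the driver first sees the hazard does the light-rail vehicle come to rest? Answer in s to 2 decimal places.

Total time ≈ 7.47 s

39.5 ft/s × 0.3048 = 12.0396 m/s.
Braking time = v/a = 12.0396 / 2.160 = 5.574 s.
Total = 1.9 + 5.574 = 7.474 s.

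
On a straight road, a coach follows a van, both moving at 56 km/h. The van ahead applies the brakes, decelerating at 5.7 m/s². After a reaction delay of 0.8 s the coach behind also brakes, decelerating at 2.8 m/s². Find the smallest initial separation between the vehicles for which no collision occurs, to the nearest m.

56 km/h ÷ 3.6 = 15.5556 m/s.
Leader travels v²/(2a_L) = 241.977 / 11.400 = 21.226 m before stopping.
Follower covers v·t_r = 15.5556 × 0.8 = 12.444 m while reacting, then v²/(2a_F) = 241.977 / 5.600 = 43.210 m while braking, for a total of 12.444 + 43.210 = 55.654 m.
Since a_F ≤ a_L and the follower starts braking later, the follower is never slower than the leader, so the closest approach is when both have stopped.
Minimum gap = 55.654 − 21.226 = 34.428 m.

Minimum gap ≈ 34 m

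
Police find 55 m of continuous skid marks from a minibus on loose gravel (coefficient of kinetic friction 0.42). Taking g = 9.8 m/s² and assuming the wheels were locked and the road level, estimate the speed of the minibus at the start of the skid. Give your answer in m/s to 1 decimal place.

Initial speed ≈ 21.3 m/s

Deceleration a = μg = 0.42 × 9.8 = 4.116 m/s².
v = √(2a·d) = √(2 × 4.116 × 55) = √452.760 = 21.2782 m/s.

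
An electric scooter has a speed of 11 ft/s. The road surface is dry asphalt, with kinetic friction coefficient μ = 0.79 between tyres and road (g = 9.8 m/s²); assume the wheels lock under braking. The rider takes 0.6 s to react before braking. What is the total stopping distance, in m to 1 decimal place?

Total stopping distance ≈ 2.7 m

11 ft/s × 0.3048 = 3.3528 m/s.
a = μg = 0.79 × 9.8 = 7.742 m/s².
Reaction distance = v·t_r = 3.3528 × 0.6 = 2.012 m.
Braking distance = v²/(2a) = 3.3528² / (2 × 7.742) = 11.241 / 15.484 = 0.726 m.
Total = 2.012 + 0.726 = 2.738 m.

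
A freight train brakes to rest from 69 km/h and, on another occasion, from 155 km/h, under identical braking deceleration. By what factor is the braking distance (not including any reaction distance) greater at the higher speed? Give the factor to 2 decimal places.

Factor ≈ 5.05

Braking distance d = v²/(2a), so with a fixed, d ∝ v².
Factor = (155/69)² = 2.2464² = 5.0463.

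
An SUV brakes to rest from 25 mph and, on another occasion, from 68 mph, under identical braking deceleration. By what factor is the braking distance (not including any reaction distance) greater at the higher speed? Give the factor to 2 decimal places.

Factor ≈ 7.40

Braking distance d = v²/(2a), so with a fixed, d ∝ v².
Factor = (68/25)² = 2.7200² = 7.3984.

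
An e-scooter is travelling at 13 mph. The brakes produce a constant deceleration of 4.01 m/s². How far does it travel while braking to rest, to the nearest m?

Braking distance ≈ 4 m

13 mph × 0.44704 = 5.8115 m/s.
Braking distance = v²/(2a) = 5.8115² / (2 × 4.010) = 33.774 / 8.020 = 4.211 m.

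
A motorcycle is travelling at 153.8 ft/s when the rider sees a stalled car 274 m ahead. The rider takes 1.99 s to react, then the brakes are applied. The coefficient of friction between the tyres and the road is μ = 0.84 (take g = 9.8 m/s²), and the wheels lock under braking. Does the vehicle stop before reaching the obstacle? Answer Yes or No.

Yes

153.8 ft/s × 0.3048 = 46.8782 m/s.
a = μg = 0.84 × 9.8 = 8.232 m/s².
Reaction distance = 46.8782 × 1.99 = 93.288 m.
Braking distance = v²/(2a) = 2197.566 / 16.464 = 133.477 m.
Total stopping distance = 93.288 + 133.477 = 226.765 m, vs 274 m available — it stops with 274 − 226.765 = 47.235 m to spare.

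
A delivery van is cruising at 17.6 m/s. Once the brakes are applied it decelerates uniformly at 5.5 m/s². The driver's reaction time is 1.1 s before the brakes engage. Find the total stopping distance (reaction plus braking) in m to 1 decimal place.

Reaction distance = v·t_r = 17.6000 × 1.1 = 19.360 m.
Braking distance = v²/(2a) = 17.6000² / (2 × 5.500) = 309.760 / 11.000 = 28.160 m.
Total = 19.360 + 28.160 = 47.520 m.

Total stopping distance ≈ 47.5 m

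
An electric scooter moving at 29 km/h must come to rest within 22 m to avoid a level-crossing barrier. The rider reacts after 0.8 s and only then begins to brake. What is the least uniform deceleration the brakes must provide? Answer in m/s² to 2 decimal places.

Required deceleration ≈ 2.09 m/s²

29 km/h ÷ 3.6 = 8.0556 m/s.
Distance covered during reaction = 8.0556 × 0.8 = 6.444 m.
Distance available for braking: 22 − 6.444 = 15.556 m.
v² = 2a·d ⇒ a = v²/(2d) = 8.0556² / (2 × 15.556) = 64.893 / 31.112 = 2.0858 m/s².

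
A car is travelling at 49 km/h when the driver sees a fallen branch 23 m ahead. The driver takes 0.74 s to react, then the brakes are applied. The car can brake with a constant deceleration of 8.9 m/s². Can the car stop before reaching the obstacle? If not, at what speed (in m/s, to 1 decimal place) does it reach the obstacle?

Yes — it stops about 2.5 m short of the obstacle, so it never reaches it

49 km/h ÷ 3.6 = 13.6111 m/s.
Reaction distance = 13.6111 × 0.74 = 10.072 m.
Braking distance = v²/(2a) = 185.262 / 17.800 = 10.408 m.
Total stopping distance = 10.072 + 10.408 = 20.480 m, vs 23 m available — it stops with 23 − 20.480 = 2.520 m to spare.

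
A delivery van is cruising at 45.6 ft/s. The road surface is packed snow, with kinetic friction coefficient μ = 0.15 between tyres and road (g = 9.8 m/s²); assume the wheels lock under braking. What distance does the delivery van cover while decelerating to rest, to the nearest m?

Braking distance ≈ 66 m

45.6 ft/s × 0.3048 = 13.8989 m/s.
a = μg = 0.15 × 9.8 = 1.470 m/s².
Braking distance = v²/(2a) = 13.8989² / (2 × 1.470) = 193.179 / 2.940 = 65.707 m.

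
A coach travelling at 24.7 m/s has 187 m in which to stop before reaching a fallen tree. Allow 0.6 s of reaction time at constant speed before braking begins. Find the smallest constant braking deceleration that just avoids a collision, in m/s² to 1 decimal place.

Distance covered during reaction = 24.7000 × 0.6 = 14.820 m.
Distance available for braking: 187 − 14.820 = 172.180 m.
v² = 2a·d ⇒ a = v²/(2d) = 24.7000² / (2 × 172.180) = 610.090 / 344.360 = 1.7717 m/s².

Required deceleration ≈ 1.8 m/s²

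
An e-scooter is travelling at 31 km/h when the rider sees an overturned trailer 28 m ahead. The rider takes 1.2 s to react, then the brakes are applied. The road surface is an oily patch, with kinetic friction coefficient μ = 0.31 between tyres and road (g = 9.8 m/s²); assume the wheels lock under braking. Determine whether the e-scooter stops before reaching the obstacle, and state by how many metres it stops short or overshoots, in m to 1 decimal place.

Yes — it stops 5.5 m short of the obstacle

31 km/h ÷ 3.6 = 8.6111 m/s.
a = μg = 0.31 × 9.8 = 3.038 m/s².
Reaction distance = 8.6111 × 1.2 = 10.333 m.
Braking distance = v²/(2a) = 74.151 / 6.076 = 12.204 m.
Total stopping distance = 10.333 + 12.204 = 22.537 m, vs 28 m available — it stops with 28 − 22.537 = 5.463 m to spare.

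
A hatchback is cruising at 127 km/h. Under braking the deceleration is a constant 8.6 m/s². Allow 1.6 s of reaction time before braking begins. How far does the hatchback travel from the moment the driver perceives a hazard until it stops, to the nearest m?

127 km/h ÷ 3.6 = 35.2778 m/s.
Reaction distance = v·t_r = 35.2778 × 1.6 = 56.444 m.
Braking distance = v²/(2a) = 35.2778² / (2 × 8.600) = 1244.523 / 17.200 = 72.356 m.
Total = 56.444 + 72.356 = 128.800 m.

Total stopping distance ≈ 129 m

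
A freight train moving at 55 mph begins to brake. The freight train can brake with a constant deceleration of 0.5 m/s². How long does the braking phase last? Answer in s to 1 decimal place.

55 mph × 0.44704 = 24.5872 m/s.
Braking time = v/a = 24.5872 / 0.500 = 49.174 s.

Braking time ≈ 49.2 s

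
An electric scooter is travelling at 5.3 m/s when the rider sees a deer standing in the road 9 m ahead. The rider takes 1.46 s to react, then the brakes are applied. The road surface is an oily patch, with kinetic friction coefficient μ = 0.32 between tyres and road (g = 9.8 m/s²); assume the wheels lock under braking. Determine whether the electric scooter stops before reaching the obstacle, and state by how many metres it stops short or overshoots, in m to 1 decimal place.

No — it overshoots by 3.2 m

a = μg = 0.32 × 9.8 = 3.136 m/s².
Reaction distance = 5.3000 × 1.46 = 7.738 m.
Braking distance = v²/(2a) = 28.090 / 6.272 = 4.479 m.
Total stopping distance = 7.738 + 4.479 = 12.217 m, vs 9 m available — it cannot stop in time and overshoots by 12.217 − 9 = 3.217 m.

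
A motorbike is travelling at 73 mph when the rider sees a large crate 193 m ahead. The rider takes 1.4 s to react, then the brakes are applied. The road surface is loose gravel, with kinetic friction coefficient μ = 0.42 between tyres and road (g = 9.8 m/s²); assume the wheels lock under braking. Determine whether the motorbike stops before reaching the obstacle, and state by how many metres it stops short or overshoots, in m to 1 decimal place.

73 mph × 0.44704 = 32.6339 m/s.
a = μg = 0.42 × 9.8 = 4.116 m/s².
Reaction distance = 32.6339 × 1.4 = 45.687 m.
Braking distance = v²/(2a) = 1064.971 / 8.232 = 129.370 m.
Total stopping distance = 45.687 + 129.370 = 175.057 m, vs 193 m available — it stops with 193 − 175.057 = 17.943 m to spare.

Yes — it stops 17.9 m short of the obstacle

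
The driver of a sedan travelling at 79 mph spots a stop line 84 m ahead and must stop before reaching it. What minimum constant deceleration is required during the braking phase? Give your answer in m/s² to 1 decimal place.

79 mph × 0.44704 = 35.3162 m/s.
v² = 2a·d ⇒ a = v²/(2d) = 35.3162² / (2 × 84.000) = 1247.234 / 168.000 = 7.4240 m/s².

Required deceleration ≈ 7.4 m/s²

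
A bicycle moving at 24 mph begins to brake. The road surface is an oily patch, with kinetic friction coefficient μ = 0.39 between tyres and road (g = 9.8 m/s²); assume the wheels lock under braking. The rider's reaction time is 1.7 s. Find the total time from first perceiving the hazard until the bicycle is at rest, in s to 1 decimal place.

24 mph × 0.44704 = 10.7290 m/s.
a = μg = 0.39 × 9.8 = 3.822 m/s².
Braking time = v/a = 10.7290 / 3.822 = 2.807 s.
Total = 1.7 + 2.807 = 4.507 s.

Total time ≈ 4.5 s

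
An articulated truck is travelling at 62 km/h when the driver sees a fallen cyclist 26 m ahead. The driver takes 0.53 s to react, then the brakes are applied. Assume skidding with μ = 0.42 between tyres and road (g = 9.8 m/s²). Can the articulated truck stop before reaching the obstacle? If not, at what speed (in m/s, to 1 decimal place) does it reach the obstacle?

62 km/h ÷ 3.6 = 17.2222 m/s.
a = μg = 0.42 × 9.8 = 4.116 m/s².
Reaction distance = 17.2222 × 0.53 = 9.128 m.
Braking distance needed to stop: v²/(2a) = 296.604 / 8.232 = 36.031 m, so total needed = 9.128 + 36.031 = 45.159 m > 26 m — it cannot stop.
Distance remaining when braking begins: 26 − 9.128 = 16.872 m.
v² = v₀² − 2a·d = 296.604 − 2 × 4.116 × 16.872 = 157.714 m²/s².
v = √157.714 = 12.558 m/s.

No — it strikes the obstacle at 12.6 m/s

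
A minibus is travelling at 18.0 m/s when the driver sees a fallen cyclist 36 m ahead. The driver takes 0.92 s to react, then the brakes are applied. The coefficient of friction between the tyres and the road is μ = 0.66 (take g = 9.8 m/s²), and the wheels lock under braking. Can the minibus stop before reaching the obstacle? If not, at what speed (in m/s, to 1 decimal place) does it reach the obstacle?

a = μg = 0.66 × 9.8 = 6.468 m/s².
Reaction distance = 18.0000 × 0.92 = 16.560 m.
Braking distance needed to stop: v²/(2a) = 324.000 / 12.936 = 25.046 m, so total needed = 16.560 + 25.046 = 41.606 m > 36 m — it cannot stop.
Distance remaining when braking begins: 36 − 16.560 = 19.440 m.
v² = v₀² − 2a·d = 324.000 − 2 × 6.468 × 19.440 = 72.524 m²/s².
v = √72.524 = 8.516 m/s.

No — it strikes the obstacle at 8.5 m/s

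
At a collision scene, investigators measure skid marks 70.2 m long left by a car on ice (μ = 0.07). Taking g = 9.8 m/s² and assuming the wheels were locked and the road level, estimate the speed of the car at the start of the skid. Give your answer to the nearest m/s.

Deceleration a = μg = 0.07 × 9.8 = 0.686 m/s².
v = √(2a·d) = √(2 × 0.686 × 70.2) = √96.314 = 9.8140 m/s.

Initial speed ≈ 10 m/s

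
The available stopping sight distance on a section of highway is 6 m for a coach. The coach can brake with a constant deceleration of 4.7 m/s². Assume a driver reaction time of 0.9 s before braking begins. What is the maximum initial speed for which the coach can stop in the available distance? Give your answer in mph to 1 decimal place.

Stopping distance: v·t_r + v²/(2a) = 6 with t_r = 0.9 s and a = 4.700 m/s².
So v² + 8.460 v − 56.40 = 0.
Positive root: v = −a·t_r + √((a·t_r)² + 2a·d) = −4.230 + √(17.893 + 56.40) = 4.3893 m/s.
4.3893 m/s ÷ 0.44704 = 9.819 mph.

Maximum speed ≈ 9.8 mph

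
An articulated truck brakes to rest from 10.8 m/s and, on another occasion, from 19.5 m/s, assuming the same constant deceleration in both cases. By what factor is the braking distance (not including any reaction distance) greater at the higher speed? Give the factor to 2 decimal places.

Braking distance d = v²/(2a), so with a fixed, d ∝ v².
Factor = (19.5/10.8)² = 1.8056² = 3.2602.

Factor ≈ 3.26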